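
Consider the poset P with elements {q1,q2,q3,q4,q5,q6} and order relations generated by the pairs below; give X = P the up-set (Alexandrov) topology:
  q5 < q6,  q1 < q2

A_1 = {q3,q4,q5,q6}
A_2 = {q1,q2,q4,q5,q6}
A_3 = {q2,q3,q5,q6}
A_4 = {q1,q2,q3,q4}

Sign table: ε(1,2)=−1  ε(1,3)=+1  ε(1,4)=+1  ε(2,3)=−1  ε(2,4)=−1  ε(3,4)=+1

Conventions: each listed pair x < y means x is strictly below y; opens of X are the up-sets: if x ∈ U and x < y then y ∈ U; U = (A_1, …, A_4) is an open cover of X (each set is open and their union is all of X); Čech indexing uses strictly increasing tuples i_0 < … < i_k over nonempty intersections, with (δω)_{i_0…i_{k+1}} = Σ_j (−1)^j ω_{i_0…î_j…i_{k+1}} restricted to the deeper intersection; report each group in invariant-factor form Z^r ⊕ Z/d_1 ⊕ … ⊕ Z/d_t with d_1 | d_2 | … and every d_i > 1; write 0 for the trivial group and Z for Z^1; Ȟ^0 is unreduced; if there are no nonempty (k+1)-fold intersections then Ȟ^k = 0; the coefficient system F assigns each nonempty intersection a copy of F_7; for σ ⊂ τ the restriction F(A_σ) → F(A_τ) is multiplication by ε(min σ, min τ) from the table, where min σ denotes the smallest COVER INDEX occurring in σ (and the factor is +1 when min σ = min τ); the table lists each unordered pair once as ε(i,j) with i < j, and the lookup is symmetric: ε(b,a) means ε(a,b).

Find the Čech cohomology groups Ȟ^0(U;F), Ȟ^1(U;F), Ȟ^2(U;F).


Ȟ^0 ≅ Z/7,  Ȟ^1 ≅ 0,  Ȟ^2 ≅ Z/7

cover nerve:
  A12={q4,q5,q6} A13={q3,q5,q6} A14={q3,q4} A23={q2,q5,q6} A24={q1,q2,q4} A34={q2,q3}
  A123={q5,q6} A124={q4} A134={q3} A234={q2}
C dims 4,6,4; δ0: rk_F7 3; δ1: rk_F7 3
Ȟ^0: (4−3)−0=1 ⇒ Z/7
Ȟ^1: (6−3)−3=0 ⇒ 0
Ȟ^2: (4−0)−3=1 ⇒ Z/7


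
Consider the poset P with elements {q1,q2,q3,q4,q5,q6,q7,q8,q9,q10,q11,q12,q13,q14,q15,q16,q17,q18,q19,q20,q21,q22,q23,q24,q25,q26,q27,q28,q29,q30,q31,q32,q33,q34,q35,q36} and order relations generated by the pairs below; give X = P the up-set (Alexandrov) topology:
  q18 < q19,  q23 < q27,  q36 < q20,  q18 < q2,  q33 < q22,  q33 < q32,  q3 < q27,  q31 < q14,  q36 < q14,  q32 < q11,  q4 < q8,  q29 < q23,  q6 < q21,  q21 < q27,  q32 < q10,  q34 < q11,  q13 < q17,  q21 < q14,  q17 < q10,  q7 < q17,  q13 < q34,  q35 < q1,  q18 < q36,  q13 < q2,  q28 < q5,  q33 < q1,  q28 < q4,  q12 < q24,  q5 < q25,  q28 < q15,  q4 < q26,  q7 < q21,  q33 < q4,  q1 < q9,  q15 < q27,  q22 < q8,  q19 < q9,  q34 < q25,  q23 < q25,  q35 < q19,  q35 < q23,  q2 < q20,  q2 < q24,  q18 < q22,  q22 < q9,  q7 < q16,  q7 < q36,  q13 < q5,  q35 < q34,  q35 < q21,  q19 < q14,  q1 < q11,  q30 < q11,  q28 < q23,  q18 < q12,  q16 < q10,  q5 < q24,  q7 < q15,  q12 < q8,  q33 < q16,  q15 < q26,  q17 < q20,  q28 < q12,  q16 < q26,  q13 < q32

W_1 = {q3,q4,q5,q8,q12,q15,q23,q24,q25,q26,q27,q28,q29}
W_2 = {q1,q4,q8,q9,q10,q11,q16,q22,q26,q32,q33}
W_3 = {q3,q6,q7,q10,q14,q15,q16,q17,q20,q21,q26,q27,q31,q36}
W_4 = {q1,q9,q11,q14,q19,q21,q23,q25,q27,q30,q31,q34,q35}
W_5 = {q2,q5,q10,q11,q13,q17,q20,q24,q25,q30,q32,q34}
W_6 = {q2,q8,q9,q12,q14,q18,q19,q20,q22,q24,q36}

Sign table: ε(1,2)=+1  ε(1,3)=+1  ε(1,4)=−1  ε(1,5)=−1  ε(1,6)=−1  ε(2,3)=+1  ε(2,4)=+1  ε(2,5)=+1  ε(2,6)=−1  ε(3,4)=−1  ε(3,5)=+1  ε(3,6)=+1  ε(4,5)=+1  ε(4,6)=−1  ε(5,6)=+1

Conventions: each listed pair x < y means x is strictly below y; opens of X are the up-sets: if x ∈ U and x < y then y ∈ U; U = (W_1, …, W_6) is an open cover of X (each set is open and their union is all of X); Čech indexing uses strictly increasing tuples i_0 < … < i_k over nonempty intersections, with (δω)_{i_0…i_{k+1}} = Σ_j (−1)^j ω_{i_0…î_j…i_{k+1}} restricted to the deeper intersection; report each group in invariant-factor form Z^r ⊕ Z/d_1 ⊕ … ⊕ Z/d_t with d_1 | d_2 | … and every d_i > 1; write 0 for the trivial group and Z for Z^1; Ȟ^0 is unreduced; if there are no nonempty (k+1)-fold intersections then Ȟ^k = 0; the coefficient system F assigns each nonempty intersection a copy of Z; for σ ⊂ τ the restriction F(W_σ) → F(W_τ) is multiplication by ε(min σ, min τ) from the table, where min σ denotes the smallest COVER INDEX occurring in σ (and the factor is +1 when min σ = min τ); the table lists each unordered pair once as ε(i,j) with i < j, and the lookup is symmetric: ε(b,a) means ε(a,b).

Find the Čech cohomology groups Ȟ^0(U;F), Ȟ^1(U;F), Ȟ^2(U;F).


nonempty overlaps:
  W12={q4,q8,q26} W13={q3,q15,q26,q27} W14={q23,q25,q27} W15={q5,q24,q25} W16={q8,q12,q24} W23={q10,q16,q26} W24={q1,q9,q11} W25={q10,q11,q32} W26={q8,q9,q22} W34={q14,q21,q27,q31} W35={q10,q17,q20} W36={q14,q20,q36} W45={q11,q25,q30,q34} W46={q9,q14,q19} W56={q2,q20,q24}
  W123={q26} W126={q8} W134={q27} W145={q25} W156={q24} W235={q10} W245={q11} W246={q9} W346={q14} W356={q20}
C dims 6,15,10; δ0: rk 6, SNF 1^5·2; δ1: rk 9, SNF 1^9
degree 0: 6−6−0 = 0 → Ȟ^0 ≅ 0
degree 1: 15−9−6 = 0 plus torsion [2] → Ȟ^1 ≅ Z/2
degree 2: 10−0−9 = 1 → Ȟ^2 ≅ Z

Ȟ^0(U;F) ≅ 0,  Ȟ^1(U;F) ≅ Z/2,  Ȟ^2(U;F) ≅ Z


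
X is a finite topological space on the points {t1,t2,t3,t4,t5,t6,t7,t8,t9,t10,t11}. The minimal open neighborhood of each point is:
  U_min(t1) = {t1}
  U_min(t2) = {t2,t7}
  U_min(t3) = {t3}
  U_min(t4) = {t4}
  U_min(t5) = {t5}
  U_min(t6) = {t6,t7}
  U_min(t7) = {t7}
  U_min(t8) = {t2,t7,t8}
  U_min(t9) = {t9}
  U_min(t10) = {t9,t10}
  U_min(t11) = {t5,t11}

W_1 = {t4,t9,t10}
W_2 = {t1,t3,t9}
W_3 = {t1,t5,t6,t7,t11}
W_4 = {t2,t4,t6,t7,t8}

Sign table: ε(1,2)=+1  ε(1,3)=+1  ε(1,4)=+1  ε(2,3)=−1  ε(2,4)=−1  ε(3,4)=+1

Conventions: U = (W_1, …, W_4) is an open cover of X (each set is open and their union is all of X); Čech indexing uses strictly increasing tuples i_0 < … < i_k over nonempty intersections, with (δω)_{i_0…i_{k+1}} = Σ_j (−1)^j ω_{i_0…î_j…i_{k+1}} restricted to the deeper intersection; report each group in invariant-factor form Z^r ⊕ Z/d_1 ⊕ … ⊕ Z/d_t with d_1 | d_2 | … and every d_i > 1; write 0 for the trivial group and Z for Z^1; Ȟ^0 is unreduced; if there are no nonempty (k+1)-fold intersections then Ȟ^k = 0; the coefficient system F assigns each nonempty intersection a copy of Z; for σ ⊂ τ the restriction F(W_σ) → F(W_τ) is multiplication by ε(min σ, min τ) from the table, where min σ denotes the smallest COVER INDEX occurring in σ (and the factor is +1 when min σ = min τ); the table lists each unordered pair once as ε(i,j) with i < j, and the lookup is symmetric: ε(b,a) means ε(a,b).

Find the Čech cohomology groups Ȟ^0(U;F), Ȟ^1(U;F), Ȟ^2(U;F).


intersection data:
  W12={t9} W14={t4} W23={t1} W34={t6,t7}
C dims 4,4; δ0: rk 4, SNF 1^3·2
Ȟ^0 = (4 − 4) − 0 = 0, so Ȟ^0 ≅ 0
Ȟ^1 = (4 − 0) − 4 = 0 plus torsion [2], so Ȟ^1 ≅ Z/2
Ȟ^2 = (0 − 0) − 0 = 0, so Ȟ^2 ≅ 0

Ȟ^0(U;F) ≅ 0; Ȟ^1(U;F) ≅ Z/2; Ȟ^2(U;F) ≅ 0


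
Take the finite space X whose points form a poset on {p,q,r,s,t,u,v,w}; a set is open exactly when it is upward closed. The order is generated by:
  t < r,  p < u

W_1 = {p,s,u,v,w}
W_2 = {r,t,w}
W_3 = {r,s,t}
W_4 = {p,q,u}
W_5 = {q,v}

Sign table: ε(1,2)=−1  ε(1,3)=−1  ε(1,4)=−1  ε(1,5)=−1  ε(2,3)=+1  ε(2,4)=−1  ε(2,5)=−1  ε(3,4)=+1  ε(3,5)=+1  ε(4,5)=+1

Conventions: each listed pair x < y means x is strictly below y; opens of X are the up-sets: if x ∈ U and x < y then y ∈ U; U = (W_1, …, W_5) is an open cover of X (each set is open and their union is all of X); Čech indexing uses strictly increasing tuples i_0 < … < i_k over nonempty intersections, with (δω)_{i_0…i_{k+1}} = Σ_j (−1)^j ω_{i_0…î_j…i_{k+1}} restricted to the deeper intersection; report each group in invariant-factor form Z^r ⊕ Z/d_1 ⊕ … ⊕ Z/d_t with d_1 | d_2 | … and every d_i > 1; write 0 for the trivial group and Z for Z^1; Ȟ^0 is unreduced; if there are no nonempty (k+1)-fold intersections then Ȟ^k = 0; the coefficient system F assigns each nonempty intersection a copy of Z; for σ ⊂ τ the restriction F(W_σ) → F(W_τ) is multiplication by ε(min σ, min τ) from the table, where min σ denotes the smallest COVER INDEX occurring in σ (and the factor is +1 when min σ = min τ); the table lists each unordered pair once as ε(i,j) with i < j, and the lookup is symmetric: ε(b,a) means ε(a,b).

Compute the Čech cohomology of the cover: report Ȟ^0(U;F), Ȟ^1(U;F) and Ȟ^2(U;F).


nonempty overlaps:
  W12={w} W13={s} W14={p,u} W15={v} W23={r,t} W45={q}
C dims 5,6; δ0: rk 4, SNF 1^4
degree 0: 5−4−0 = 1 → Ȟ^0 ≅ Z
degree 1: 6−0−4 = 2 → Ȟ^1 ≅ Z^2
degree 2: 0−0−0 = 0 → Ȟ^2 ≅ 0

Ȟ^0 ≅ Z; Ȟ^1 ≅ Z^2; Ȟ^2 ≅ 0


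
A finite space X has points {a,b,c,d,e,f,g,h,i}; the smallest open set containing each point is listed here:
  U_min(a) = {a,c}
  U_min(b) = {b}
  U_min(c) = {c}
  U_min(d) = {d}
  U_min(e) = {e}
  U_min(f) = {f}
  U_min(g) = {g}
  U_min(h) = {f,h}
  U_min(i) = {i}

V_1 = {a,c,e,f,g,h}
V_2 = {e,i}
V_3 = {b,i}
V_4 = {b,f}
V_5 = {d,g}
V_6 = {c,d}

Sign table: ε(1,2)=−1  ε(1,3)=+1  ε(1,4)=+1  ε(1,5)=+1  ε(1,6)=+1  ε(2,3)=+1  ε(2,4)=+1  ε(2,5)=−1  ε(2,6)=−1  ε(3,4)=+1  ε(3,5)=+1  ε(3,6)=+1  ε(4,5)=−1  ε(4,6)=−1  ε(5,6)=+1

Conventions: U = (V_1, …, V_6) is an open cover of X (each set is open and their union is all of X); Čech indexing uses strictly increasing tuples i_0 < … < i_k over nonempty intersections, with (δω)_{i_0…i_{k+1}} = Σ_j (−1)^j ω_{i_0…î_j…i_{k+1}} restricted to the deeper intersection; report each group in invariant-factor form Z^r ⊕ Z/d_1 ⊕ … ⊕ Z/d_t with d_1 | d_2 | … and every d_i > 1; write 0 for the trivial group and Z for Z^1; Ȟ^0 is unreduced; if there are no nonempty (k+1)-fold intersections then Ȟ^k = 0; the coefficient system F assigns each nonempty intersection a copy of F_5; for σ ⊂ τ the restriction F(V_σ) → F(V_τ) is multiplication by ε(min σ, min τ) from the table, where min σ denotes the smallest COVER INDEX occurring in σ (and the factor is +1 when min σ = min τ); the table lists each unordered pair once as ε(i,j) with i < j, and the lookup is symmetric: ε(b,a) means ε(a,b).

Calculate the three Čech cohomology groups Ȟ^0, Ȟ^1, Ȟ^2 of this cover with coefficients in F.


nerve simplices:
  V12={e} V14={f} V15={g} V16={c} V23={i} V34={b} V56={d}
C dims 6,7; δ0: rk_F5 6
degree 0: 6−6−0 = 0 → Ȟ^0 ≅ 0
degree 1: 7−0−6 = 1 → Ȟ^1 ≅ Z/5
degree 2: 0−0−0 = 0 → Ȟ^2 ≅ 0

Ȟ^0 = 0; Ȟ^1 = Z/5; Ȟ^2 = 0


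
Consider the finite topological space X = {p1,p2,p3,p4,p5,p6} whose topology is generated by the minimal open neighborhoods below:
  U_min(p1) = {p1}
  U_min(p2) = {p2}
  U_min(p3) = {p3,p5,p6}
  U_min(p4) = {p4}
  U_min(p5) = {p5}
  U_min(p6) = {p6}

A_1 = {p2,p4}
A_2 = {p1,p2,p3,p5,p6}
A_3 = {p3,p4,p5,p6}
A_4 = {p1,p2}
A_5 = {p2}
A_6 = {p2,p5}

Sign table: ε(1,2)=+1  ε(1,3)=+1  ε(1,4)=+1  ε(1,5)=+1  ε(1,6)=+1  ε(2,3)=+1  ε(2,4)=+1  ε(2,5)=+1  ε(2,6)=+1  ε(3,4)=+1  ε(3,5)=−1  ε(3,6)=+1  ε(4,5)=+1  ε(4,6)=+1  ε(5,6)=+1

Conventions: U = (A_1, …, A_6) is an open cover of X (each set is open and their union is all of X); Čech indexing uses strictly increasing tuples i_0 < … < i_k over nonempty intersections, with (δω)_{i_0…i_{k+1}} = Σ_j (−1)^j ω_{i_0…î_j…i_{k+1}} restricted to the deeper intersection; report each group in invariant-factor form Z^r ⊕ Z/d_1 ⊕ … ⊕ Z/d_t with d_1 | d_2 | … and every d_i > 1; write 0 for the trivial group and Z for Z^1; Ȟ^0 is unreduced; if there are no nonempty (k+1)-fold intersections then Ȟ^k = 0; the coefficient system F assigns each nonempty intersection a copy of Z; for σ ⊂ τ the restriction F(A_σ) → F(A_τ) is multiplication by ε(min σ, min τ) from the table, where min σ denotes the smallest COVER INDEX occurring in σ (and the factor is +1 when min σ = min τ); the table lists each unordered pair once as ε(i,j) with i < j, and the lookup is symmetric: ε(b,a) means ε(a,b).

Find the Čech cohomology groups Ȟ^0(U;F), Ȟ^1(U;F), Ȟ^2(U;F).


nerve of the cover:
  A12={p2} A13={p4} A14={p2} A15={p2} A16={p2} A23={p3,p5,p6} A24={p1,p2} A25={p2} A26={p2,p5} A36={p5} A45={p2} A46={p2} A56={p2}
  A124={p2} A125={p2} A126={p2} A145={p2} A146={p2} A156={p2} A236={p5} A245={p2} A246={p2} A256={p2} A456={p2}
  A1245={p2} A1246={p2} A1256={p2} A1456={p2} A2456={p2}
  A12456={p2}
C dims 6,13,11,5; δ0: rk 5, SNF 1^5; δ1: rk 7, SNF 1^7; δ2: rk 4, SNF 1^4
Ȟ^0 = (6 − 5) − 0 = 1, so Ȟ^0 ≅ Z
Ȟ^1 = (13 − 7) − 5 = 1, so Ȟ^1 ≅ Z
Ȟ^2 = (11 − 4) − 7 = 0, so Ȟ^2 ≅ 0

Ȟ^0 ≅ Z, Ȟ^1 ≅ Z, Ȟ^2 ≅ 0


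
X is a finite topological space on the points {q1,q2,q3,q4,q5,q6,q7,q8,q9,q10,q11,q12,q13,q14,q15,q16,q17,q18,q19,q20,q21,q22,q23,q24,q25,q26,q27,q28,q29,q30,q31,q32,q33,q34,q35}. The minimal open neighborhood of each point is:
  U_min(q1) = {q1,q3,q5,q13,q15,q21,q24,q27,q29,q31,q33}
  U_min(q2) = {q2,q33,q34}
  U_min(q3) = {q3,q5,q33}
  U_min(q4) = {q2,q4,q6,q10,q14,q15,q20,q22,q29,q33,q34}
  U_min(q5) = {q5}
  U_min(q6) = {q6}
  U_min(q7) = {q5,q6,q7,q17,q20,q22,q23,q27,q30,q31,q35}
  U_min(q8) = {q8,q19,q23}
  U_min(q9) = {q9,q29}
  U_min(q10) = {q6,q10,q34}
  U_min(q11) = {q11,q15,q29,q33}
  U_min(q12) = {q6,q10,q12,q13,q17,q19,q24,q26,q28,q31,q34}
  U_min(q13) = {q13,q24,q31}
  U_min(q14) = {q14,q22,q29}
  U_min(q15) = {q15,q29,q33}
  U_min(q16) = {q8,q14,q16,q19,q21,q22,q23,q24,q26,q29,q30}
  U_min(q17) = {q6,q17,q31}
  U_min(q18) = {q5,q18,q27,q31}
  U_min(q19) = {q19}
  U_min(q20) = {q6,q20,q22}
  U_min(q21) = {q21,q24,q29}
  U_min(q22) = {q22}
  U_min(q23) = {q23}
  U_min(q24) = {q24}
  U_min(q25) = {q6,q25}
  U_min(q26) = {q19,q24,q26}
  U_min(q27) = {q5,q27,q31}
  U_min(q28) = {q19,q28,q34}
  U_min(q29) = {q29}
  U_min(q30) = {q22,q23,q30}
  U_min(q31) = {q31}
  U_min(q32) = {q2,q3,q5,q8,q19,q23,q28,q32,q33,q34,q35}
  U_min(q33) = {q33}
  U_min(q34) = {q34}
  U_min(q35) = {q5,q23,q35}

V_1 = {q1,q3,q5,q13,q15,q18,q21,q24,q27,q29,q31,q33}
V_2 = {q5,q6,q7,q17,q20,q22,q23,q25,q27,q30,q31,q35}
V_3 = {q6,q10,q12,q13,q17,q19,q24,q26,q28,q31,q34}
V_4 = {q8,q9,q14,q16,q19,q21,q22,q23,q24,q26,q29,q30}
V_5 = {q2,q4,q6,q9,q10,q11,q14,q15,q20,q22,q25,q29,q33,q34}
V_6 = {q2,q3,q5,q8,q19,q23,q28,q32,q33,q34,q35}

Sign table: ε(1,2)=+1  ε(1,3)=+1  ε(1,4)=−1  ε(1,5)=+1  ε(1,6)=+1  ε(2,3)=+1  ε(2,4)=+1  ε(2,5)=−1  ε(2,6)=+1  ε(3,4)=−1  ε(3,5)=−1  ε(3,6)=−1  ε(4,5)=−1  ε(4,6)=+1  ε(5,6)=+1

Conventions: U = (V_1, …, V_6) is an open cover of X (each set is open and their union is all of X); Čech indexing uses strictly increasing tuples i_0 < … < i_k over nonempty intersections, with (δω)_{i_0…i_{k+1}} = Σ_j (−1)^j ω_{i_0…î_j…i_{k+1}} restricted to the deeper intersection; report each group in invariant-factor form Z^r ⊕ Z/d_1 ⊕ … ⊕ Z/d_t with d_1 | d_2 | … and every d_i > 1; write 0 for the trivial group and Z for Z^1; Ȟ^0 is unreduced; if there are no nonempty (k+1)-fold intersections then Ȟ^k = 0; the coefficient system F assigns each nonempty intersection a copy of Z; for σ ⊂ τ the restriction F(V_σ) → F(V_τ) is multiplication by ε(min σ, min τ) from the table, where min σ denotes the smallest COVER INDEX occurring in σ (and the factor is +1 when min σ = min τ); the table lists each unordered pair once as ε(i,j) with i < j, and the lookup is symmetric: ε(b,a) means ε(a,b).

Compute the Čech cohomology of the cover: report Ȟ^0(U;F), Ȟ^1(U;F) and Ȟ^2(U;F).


intersection data:
  V12={q5,q27,q31} V13={q13,q24,q31} V14={q21,q24,q29} V15={q15,q29,q33} V16={q3,q5,q33} V23={q6,q17,q31} V24={q22,q23,q30} V25={q6,q20,q22,q25} V26={q5,q23,q35} V34={q19,q24,q26} V35={q6,q10,q34} V36={q19,q28,q34} V45={q9,q14,q22,q29} V46={q8,q19,q23} V56={q2,q33,q34}
  V123={q31} V126={q5} V134={q24} V145={q29} V156={q33} V235={q6} V245={q22} V246={q23} V346={q19} V356={q34}
C dims 6,15,10; δ0: rk 6, SNF 1^5·2; δ1: rk 9, SNF 1^9
Ȟ^0 = (6 − 6) − 0 = 0, so Ȟ^0 ≅ 0
Ȟ^1 = (15 − 9) − 6 = 0 plus torsion [2], so Ȟ^1 ≅ Z/2
Ȟ^2 = (10 − 0) − 9 = 1, so Ȟ^2 ≅ Z

Ȟ^0 = 0, Ȟ^1 = Z/2 and Ȟ^2 = Z


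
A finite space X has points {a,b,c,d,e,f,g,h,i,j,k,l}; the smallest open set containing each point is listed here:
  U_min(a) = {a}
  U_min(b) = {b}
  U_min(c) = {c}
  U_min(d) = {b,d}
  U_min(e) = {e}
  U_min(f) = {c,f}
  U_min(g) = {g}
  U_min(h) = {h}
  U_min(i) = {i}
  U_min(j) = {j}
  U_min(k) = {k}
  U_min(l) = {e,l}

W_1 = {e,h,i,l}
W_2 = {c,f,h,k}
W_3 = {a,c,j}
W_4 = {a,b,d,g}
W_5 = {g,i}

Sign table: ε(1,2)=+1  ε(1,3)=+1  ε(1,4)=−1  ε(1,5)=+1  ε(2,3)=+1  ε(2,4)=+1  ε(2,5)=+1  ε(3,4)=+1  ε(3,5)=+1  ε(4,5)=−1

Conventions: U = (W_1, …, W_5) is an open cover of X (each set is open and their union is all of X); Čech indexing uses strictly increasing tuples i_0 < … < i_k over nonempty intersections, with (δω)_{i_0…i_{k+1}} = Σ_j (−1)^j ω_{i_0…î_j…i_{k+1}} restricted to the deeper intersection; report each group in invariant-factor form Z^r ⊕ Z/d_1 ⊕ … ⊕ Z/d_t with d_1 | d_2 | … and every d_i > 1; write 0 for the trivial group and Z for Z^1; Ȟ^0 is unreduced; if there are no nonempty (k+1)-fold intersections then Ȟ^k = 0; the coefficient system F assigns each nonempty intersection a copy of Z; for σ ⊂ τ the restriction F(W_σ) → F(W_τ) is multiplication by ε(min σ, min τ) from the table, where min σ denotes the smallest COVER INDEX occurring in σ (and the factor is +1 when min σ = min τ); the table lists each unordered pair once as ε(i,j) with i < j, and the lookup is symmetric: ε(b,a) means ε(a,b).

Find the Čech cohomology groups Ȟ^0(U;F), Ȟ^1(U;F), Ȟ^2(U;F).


Ȟ^0 = 0, Ȟ^1 = Z/2 and Ȟ^2 = 0

nonempty intersections:
  W12={h} W15={i} W23={c} W34={a} W45={g}
C dims 5,5; δ0: rk 5, SNF 1^4·2
Ȟ^0: (5−5)−0=0 ⇒ 0
Ȟ^1: (5−0)−5=0 plus torsion [2] ⇒ Z/2
Ȟ^2: (0−0)−0=0 ⇒ 0


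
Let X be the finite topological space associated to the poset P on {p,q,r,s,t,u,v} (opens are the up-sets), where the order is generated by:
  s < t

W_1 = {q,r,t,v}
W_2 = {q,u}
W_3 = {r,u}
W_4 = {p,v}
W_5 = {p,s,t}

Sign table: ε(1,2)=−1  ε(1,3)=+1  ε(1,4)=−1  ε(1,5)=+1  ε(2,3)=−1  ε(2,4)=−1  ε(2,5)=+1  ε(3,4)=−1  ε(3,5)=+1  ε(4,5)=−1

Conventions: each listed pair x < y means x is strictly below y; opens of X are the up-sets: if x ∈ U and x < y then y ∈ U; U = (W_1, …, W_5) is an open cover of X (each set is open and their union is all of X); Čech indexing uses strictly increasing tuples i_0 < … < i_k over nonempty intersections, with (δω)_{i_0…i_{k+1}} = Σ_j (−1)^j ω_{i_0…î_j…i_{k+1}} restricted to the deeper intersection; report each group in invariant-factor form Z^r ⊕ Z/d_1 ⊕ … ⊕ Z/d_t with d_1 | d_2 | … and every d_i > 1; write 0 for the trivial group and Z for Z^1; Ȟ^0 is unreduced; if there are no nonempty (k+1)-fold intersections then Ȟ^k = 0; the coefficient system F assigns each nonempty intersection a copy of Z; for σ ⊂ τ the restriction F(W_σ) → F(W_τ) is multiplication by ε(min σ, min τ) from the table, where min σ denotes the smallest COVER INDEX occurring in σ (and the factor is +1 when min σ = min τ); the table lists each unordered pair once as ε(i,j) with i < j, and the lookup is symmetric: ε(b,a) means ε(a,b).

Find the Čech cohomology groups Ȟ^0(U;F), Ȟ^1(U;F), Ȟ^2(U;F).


Ȟ^0 = Z, Ȟ^1 = Z^2, Ȟ^2 = 0

intersection data:
  W12={q} W13={r} W14={v} W15={t} W23={u} W45={p}
C dims 5,6; δ0: rk 4, SNF 1^4
Ȟ^0 = (5 − 4) − 0 = 1, so Ȟ^0 ≅ Z
Ȟ^1 = (6 − 0) − 4 = 2, so Ȟ^1 ≅ Z^2
Ȟ^2 = (0 − 0) − 0 = 0, so Ȟ^2 ≅ 0


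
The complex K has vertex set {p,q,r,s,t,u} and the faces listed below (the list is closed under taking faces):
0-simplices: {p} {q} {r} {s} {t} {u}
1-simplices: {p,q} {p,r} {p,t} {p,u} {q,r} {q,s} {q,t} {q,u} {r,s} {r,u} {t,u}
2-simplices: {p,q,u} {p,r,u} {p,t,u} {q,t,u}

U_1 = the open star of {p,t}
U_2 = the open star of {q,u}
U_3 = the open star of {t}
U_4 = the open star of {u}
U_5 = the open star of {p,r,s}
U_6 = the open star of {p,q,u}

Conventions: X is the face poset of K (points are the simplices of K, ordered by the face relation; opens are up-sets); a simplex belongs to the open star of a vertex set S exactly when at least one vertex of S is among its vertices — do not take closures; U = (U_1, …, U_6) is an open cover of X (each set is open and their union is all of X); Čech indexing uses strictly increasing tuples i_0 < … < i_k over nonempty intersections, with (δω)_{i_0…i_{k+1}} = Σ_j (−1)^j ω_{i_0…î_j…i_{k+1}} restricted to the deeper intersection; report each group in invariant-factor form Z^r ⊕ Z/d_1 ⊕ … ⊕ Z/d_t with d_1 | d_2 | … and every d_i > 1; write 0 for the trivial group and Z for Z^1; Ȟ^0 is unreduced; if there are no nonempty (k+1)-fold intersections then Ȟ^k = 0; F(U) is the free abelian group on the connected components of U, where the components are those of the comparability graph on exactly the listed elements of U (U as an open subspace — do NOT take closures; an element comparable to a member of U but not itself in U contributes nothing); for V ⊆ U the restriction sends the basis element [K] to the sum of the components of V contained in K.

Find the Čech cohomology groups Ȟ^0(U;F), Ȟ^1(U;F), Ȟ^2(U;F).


nonempty intersections:
  U1={{p},{t},{p,q},{p,r},{p,t},{p,u},{q,t},{t,u},{p,q,u},{p,r,u},{p,t,u},{q,t,u}} U2={{q},{u},{p,q},{p,u},{q,r},{q,s},{q,t},{q,u},{r,u},{t,u},{p,q,u},{p,r,u},{p,t,u},{q,t,u}} U3={{t},{p,t},{q,t},{t,u},{p,t,u},{q,t,u}} U4={{u},{p,u},{q,u},{r,u},{t,u},{p,q,u},{p,r,u},{p,t,u},{q,t,u}} U5={{p},{r},{s},{p,q},{p,r},{p,t},{p,u},{q,r},{q,s},{r,s},{r,u},{p,q,u},{p,r,u},{p,t,u}} U6={{p},{q},{u},{p,q},{p,r},{p,t},{p,u},{q,r},{q,s},{q,t},{q,u},{r,u},{t,u},{p,q,u},{p,r,u},{p,t,u},{q,t,u}}
  U12={{p,q},{p,u},{q,t},{t,u},{p,q,u},{p,r,u},{p,t,u},{q,t,u}} U13={{t},{p,t},{q,t},{t,u},{p,t,u},{q,t,u}} U14={{p,u},{t,u},{p,q,u},{p,r,u},{p,t,u},{q,t,u}} U15={{p},{p,q},{p,r},{p,t},{p,u},{p,q,u},{p,r,u},{p,t,u}} U16={{p},{p,q},{p,r},{p,t},{p,u},{q,t},{t,u},{p,q,u},{p,r,u},{p,t,u},{q,t,u}} U23={{q,t},{t,u},{p,t,u},{q,t,u}} U24={{u},{p,u},{q,u},{r,u},{t,u},{p,q,u},{p,r,u},{p,t,u},{q,t,u}} U25={{p,q},{p,u},{q,r},{q,s},{r,u},{p,q,u},{p,r,u},{p,t,u}} U26={{q},{u},{p,q},{p,u},{q,r},{q,s},{q,t},{q,u},{r,u},{t,u},{p,q,u},{p,r,u},{p,t,u},{q,t,u}} U34={{t,u},{p,t,u},{q,t,u}} U35={{p,t},{p,t,u}} U36={{p,t},{q,t},{t,u},{p,t,u},{q,t,u}} U45={{p,u},{r,u},{p,q,u},{p,r,u},{p,t,u}} U46={{u},{p,u},{q,u},{r,u},{t,u},{p,q,u},{p,r,u},{p,t,u},{q,t,u}} U56={{p},{p,q},{p,r},{p,t},{p,u},{q,r},{q,s},{r,u},{p,q,u},{p,r,u},{p,t,u}}
  U123={{q,t},{t,u},{p,t,u},{q,t,u}} U124={{p,u},{t,u},{p,q,u},{p,r,u},{p,t,u},{q,t,u}} U125={{p,q},{p,u},{p,q,u},{p,r,u},{p,t,u}} U126={{p,q},{p,u},{q,t},{t,u},{p,q,u},{p,r,u},{p,t,u},{q,t,u}} U134={{t,u},{p,t,u},{q,t,u}} U135={{p,t},{p,t,u}} U136={{p,t},{q,t},{t,u},{p,t,u},{q,t,u}} U145={{p,u},{p,q,u},{p,r,u},{p,t,u}} U146={{p,u},{t,u},{p,q,u},{p,r,u},{p,t,u},{q,t,u}} U156={{p},{p,q},{p,r},{p,t},{p,u},{p,q,u},{p,r,u},{p,t,u}} U234={{t,u},{p,t,u},{q,t,u}} U235={{p,t,u}} U236={{q,t},{t,u},{p,t,u},{q,t,u}} U245={{p,u},{r,u},{p,q,u},{p,r,u},{p,t,u}} U246={{u},{p,u},{q,u},{r,u},{t,u},{p,q,u},{p,r,u},{p,t,u},{q,t,u}} U256={{p,q},{p,u},{q,r},{q,s},{r,u},{p,q,u},{p,r,u},{p,t,u}} U345={{p,t,u}} U346={{t,u},{p,t,u},{q,t,u}} U356={{p,t},{p,t,u}} U456={{p,u},{r,u},{p,q,u},{p,r,u},{p,t,u}}
  U1234={{t,u},{p,t,u},{q,t,u}} U1235={{p,t,u}} U1236={{q,t},{t,u},{p,t,u},{q,t,u}} U1245={{p,u},{p,q,u},{p,r,u},{p,t,u}} U1246={{p,u},{t,u},{p,q,u},{p,r,u},{p,t,u},{q,t,u}} U1256={{p,q},{p,u},{p,q,u},{p,r,u},{p,t,u}} U1345={{p,t,u}} U1346={{t,u},{p,t,u},{q,t,u}} U1356={{p,t},{p,t,u}} U1456={{p,u},{p,q,u},{p,r,u},{p,t,u}} U2345={{p,t,u}} U2346={{t,u},{p,t,u},{q,t,u}} U2356={{p,t,u}} U2456={{p,u},{r,u},{p,q,u},{p,r,u},{p,t,u}} U3456={{p,t,u}}
  U12345={{p,t,u}} U12346={{t,u},{p,t,u},{q,t,u}} U12356={{p,t,u}} U12456={{p,u},{p,q,u},{p,r,u},{p,t,u}} U13456={{p,t,u}} U23456={{p,t,u}}
  U123456={{p,t,u}}
components per intersection:
  U1: {{p},{t},{p,q},{p,r},{p,t},{p,u},{q,t},{t,u},{p,q,u},{p,r,u},{p,t,u},{q,t,u}}
  U2: {{q},{u},{p,q},{p,u},{q,r},{q,s},{q,t},{q,u},{r,u},{t,u},{p,q,u},{p,r,u},{p,t,u},{q,t,u}}
  U3: {{t},{p,t},{q,t},{t,u},{p,t,u},{q,t,u}}
  U4: {{u},{p,u},{q,u},{r,u},{t,u},{p,q,u},{p,r,u},{p,t,u},{q,t,u}}
  U5: {{p},{r},{s},{p,q},{p,r},{p,t},{p,u},{q,r},{q,s},{r,s},{r,u},{p,q,u},{p,r,u},{p,t,u}}
  U6: {{p},{q},{u},{p,q},{p,r},{p,t},{p,u},{q,r},{q,s},{q,t},{q,u},{r,u},{t,u},{p,q,u},{p,r,u},{p,t,u},{q,t,u}}
  U12: {{p,q},{p,u},{q,t},{t,u},{p,q,u},{p,r,u},{p,t,u},{q,t,u}}
  U13: {{t},{p,t},{q,t},{t,u},{p,t,u},{q,t,u}}
  U14: {{p,u},{t,u},{p,q,u},{p,r,u},{p,t,u},{q,t,u}}
  U15: {{p},{p,q},{p,r},{p,t},{p,u},{p,q,u},{p,r,u},{p,t,u}}
  U16: {{p},{p,q},{p,r},{p,t},{p,u},{q,t},{t,u},{p,q,u},{p,r,u},{p,t,u},{q,t,u}}
  U23: {{q,t},{t,u},{p,t,u},{q,t,u}}
  U24: {{u},{p,u},{q,u},{r,u},{t,u},{p,q,u},{p,r,u},{p,t,u},{q,t,u}}
  U25: {{p,q},{p,u},{r,u},{p,q,u},{p,r,u},{p,t,u}} {{q,r}} {{q,s}}
  U26: {{q},{u},{p,q},{p,u},{q,r},{q,s},{q,t},{q,u},{r,u},{t,u},{p,q,u},{p,r,u},{p,t,u},{q,t,u}}
  U34: {{t,u},{p,t,u},{q,t,u}}
  U35: {{p,t},{p,t,u}}
  U36: {{p,t},{q,t},{t,u},{p,t,u},{q,t,u}}
  U45: {{p,u},{r,u},{p,q,u},{p,r,u},{p,t,u}}
  U46: {{u},{p,u},{q,u},{r,u},{t,u},{p,q,u},{p,r,u},{p,t,u},{q,t,u}}
  U56: {{p},{p,q},{p,r},{p,t},{p,u},{r,u},{p,q,u},{p,r,u},{p,t,u}} {{q,r}} {{q,s}}
  U123: {{q,t},{t,u},{p,t,u},{q,t,u}}
  U124: {{p,u},{t,u},{p,q,u},{p,r,u},{p,t,u},{q,t,u}}
  U125: {{p,q},{p,u},{p,q,u},{p,r,u},{p,t,u}}
  U126: {{p,q},{p,u},{q,t},{t,u},{p,q,u},{p,r,u},{p,t,u},{q,t,u}}
  U134: {{t,u},{p,t,u},{q,t,u}}
  U135: {{p,t},{p,t,u}}
  U136: {{p,t},{q,t},{t,u},{p,t,u},{q,t,u}}
  U145: {{p,u},{p,q,u},{p,r,u},{p,t,u}}
  U146: {{p,u},{t,u},{p,q,u},{p,r,u},{p,t,u},{q,t,u}}
  U156: {{p},{p,q},{p,r},{p,t},{p,u},{p,q,u},{p,r,u},{p,t,u}}
  U234: {{t,u},{p,t,u},{q,t,u}}
  U235: {{p,t,u}}
  U236: {{q,t},{t,u},{p,t,u},{q,t,u}}
  U245: {{p,u},{r,u},{p,q,u},{p,r,u},{p,t,u}}
  U246: {{u},{p,u},{q,u},{r,u},{t,u},{p,q,u},{p,r,u},{p,t,u},{q,t,u}}
  U256: {{p,q},{p,u},{r,u},{p,q,u},{p,r,u},{p,t,u}} {{q,r}} {{q,s}}
  U345: {{p,t,u}}
  U346: {{t,u},{p,t,u},{q,t,u}}
  U356: {{p,t},{p,t,u}}
  U456: {{p,u},{r,u},{p,q,u},{p,r,u},{p,t,u}}
  U1234: {{t,u},{p,t,u},{q,t,u}}
  U1235: {{p,t,u}}
  U1236: {{q,t},{t,u},{p,t,u},{q,t,u}}
  U1245: {{p,u},{p,q,u},{p,r,u},{p,t,u}}
  U1246: {{p,u},{t,u},{p,q,u},{p,r,u},{p,t,u},{q,t,u}}
  U1256: {{p,q},{p,u},{p,q,u},{p,r,u},{p,t,u}}
  U1345: {{p,t,u}}
  U1346: {{t,u},{p,t,u},{q,t,u}}
  U1356: {{p,t},{p,t,u}}
  U1456: {{p,u},{p,q,u},{p,r,u},{p,t,u}}
  U2345: {{p,t,u}}
  U2346: {{t,u},{p,t,u},{q,t,u}}
  U2356: {{p,t,u}}
  U2456: {{p,u},{r,u},{p,q,u},{p,r,u},{p,t,u}}
  U3456: {{p,t,u}}
  U12345: {{p,t,u}}
  U12346: {{t,u},{p,t,u},{q,t,u}}
  U12356: {{p,t,u}}
  U12456: {{p,u},{p,q,u},{p,r,u},{p,t,u}}
  U13456: {{p,t,u}}
  U23456: {{p,t,u}}
  U123456: {{p,t,u}}
C dims 6,19,22,15; δ0: rk 5, SNF 1^5; δ1: rk 12, SNF 1^12; δ2: rk 10, SNF 1^10
Ȟ^0: (6−5)−0=1 ⇒ Z
Ȟ^1: (19−12)−5=2 ⇒ Z^2
Ȟ^2: (22−10)−12=0 ⇒ 0

Ȟ^0 ≅ Z, Ȟ^1 ≅ Z^2 and Ȟ^2 ≅ 0


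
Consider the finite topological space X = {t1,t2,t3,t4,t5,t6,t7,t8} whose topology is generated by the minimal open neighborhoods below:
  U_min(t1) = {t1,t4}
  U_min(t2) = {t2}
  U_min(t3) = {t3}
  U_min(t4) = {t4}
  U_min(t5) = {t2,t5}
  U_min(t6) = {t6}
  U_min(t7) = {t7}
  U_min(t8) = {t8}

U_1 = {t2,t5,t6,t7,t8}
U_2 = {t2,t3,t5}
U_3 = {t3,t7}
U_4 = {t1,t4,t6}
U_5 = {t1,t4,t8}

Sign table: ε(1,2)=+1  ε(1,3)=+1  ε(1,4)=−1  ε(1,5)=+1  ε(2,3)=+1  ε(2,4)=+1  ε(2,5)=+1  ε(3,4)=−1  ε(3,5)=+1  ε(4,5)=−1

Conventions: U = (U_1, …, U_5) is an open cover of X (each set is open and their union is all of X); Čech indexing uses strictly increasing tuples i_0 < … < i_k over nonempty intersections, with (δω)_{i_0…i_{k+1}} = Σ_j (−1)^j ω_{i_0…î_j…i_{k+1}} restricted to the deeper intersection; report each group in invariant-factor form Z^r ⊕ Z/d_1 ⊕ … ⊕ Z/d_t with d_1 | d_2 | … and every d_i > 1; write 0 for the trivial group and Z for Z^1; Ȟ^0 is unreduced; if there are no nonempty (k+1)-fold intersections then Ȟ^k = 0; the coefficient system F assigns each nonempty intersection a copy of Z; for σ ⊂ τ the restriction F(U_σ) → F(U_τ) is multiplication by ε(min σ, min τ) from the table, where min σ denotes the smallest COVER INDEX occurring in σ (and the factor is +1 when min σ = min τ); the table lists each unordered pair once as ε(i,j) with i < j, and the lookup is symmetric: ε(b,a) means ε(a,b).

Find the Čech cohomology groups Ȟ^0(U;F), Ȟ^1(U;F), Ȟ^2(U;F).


nonempty intersections:
  U12={t2,t5} U13={t7} U14={t6} U15={t8} U23={t3} U45={t1,t4}
C dims 5,6; δ0: rk 4, SNF 1^4
Ȟ^0: (5−4)−0=1 ⇒ Z
Ȟ^1: (6−0)−4=2 ⇒ Z^2
Ȟ^2: (0−0)−0=0 ⇒ 0

Ȟ^0 ≅ Z,  Ȟ^1 ≅ Z^2,  Ȟ^2 ≅ 0


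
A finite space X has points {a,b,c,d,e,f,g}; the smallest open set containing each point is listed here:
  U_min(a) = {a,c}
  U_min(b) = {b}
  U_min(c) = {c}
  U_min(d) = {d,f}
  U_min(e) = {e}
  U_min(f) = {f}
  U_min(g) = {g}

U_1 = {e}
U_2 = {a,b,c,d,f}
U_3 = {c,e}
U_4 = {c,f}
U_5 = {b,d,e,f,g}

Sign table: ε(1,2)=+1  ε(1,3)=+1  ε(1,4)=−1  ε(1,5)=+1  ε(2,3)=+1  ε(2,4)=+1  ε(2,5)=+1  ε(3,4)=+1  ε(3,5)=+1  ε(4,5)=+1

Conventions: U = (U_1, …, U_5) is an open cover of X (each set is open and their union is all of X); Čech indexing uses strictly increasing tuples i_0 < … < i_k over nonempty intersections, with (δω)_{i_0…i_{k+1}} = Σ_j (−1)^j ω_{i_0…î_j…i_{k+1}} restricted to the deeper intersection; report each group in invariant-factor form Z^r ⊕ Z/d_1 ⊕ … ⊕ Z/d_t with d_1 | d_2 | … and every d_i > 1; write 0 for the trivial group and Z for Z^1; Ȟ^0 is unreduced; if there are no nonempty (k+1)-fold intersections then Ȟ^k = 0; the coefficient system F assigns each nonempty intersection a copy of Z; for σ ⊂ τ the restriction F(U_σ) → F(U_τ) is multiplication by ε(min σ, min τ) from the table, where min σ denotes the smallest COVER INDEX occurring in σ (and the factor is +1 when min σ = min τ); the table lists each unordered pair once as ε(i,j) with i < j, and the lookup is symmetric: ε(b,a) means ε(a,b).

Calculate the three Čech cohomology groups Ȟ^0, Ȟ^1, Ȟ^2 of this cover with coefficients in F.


cover nerve:
  U13={e} U15={e} U23={c} U24={c,f} U25={b,d,f} U34={c} U35={e} U45={f}
  U135={e} U234={c} U245={f}
C dims 5,8,3; δ0: rk 4, SNF 1^4; δ1: rk 3, SNF 1^3
Ȟ^0: (5−4)−0=1 ⇒ Z
Ȟ^1: (8−3)−4=1 ⇒ Z
Ȟ^2: (3−0)−3=0 ⇒ 0

Ȟ^0 = Z; Ȟ^1 = Z; Ȟ^2 = 0


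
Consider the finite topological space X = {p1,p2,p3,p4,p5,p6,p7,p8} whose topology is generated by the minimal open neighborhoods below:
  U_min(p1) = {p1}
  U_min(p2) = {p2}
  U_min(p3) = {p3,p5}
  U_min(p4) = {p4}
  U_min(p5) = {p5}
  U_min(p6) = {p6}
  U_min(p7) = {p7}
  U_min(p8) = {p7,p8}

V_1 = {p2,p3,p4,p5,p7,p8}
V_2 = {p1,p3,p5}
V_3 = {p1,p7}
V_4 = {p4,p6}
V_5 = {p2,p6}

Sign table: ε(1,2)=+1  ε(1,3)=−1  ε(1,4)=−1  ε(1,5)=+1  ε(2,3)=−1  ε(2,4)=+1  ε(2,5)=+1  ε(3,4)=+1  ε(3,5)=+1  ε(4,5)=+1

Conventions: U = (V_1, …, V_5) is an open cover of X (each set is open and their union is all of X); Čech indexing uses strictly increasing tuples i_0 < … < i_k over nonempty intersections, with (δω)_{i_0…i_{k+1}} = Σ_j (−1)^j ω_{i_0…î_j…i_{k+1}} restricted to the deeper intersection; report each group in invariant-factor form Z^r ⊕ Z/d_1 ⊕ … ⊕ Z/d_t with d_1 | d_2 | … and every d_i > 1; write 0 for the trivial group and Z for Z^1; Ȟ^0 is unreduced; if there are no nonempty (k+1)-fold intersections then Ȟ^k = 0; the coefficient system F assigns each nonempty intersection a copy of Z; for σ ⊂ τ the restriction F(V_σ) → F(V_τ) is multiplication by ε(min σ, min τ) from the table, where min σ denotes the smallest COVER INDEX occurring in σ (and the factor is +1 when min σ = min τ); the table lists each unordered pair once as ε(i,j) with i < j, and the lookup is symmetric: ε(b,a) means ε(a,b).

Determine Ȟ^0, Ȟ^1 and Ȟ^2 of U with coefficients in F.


nerve of the cover:
  V12={p3,p5} V13={p7} V14={p4} V15={p2} V23={p1} V45={p6}
C dims 5,6; δ0: rk 5, SNF 1^4·2
Ȟ^0 = (5 − 5) − 0 = 0, so Ȟ^0 ≅ 0
Ȟ^1 = (6 − 0) − 5 = 1 plus torsion [2], so Ȟ^1 ≅ Z ⊕ Z/2
Ȟ^2 = (0 − 0) − 0 = 0, so Ȟ^2 ≅ 0

Ȟ^0 = 0; Ȟ^1 = Z ⊕ Z/2; Ȟ^2 = 0


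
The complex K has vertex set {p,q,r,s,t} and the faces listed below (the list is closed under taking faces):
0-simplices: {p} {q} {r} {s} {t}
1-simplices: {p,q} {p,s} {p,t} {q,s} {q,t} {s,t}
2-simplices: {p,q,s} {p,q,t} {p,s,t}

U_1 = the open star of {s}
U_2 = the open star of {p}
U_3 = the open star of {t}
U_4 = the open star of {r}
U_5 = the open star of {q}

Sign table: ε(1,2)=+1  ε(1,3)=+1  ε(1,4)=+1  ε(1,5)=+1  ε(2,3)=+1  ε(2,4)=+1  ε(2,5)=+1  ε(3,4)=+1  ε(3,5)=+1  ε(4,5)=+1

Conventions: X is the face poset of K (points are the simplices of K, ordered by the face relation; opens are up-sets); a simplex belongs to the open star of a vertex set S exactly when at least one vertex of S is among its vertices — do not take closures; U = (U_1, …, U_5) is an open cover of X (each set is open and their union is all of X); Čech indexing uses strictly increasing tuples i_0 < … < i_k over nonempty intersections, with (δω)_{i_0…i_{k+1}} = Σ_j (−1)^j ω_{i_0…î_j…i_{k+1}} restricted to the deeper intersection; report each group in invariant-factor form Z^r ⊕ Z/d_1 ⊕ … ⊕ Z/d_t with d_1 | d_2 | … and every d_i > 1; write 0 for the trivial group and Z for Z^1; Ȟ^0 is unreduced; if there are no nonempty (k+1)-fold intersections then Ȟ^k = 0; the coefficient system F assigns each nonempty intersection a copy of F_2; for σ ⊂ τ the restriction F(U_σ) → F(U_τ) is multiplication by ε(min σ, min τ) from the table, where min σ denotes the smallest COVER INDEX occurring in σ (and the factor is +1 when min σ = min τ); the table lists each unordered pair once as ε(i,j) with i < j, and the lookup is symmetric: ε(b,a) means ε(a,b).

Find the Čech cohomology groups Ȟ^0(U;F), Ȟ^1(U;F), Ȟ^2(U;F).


nerve simplices:
  U1={{s},{p,s},{q,s},{s,t},{p,q,s},{p,s,t}} U2={{p},{p,q},{p,s},{p,t},{p,q,s},{p,q,t},{p,s,t}} U3={{t},{p,t},{q,t},{s,t},{p,q,t},{p,s,t}} U4={{r}} U5={{q},{p,q},{q,s},{q,t},{p,q,s},{p,q,t}}
  U12={{p,s},{p,q,s},{p,s,t}} U13={{s,t},{p,s,t}} U15={{q,s},{p,q,s}} U23={{p,t},{p,q,t},{p,s,t}} U25={{p,q},{p,q,s},{p,q,t}} U35={{q,t},{p,q,t}}
  U123={{p,s,t}} U125={{p,q,s}} U235={{p,q,t}}
C dims 5,6,3; δ0: rk_F2 3; δ1: rk_F2 3
degree 0: 5−3−0 = 2 → Ȟ^0 ≅ Z/2 ⊕ Z/2
degree 1: 6−3−3 = 0 → Ȟ^1 ≅ 0
degree 2: 3−0−3 = 0 → Ȟ^2 ≅ 0

Ȟ^0 = Z/2 ⊕ Z/2, Ȟ^1 = 0, Ȟ^2 = 0


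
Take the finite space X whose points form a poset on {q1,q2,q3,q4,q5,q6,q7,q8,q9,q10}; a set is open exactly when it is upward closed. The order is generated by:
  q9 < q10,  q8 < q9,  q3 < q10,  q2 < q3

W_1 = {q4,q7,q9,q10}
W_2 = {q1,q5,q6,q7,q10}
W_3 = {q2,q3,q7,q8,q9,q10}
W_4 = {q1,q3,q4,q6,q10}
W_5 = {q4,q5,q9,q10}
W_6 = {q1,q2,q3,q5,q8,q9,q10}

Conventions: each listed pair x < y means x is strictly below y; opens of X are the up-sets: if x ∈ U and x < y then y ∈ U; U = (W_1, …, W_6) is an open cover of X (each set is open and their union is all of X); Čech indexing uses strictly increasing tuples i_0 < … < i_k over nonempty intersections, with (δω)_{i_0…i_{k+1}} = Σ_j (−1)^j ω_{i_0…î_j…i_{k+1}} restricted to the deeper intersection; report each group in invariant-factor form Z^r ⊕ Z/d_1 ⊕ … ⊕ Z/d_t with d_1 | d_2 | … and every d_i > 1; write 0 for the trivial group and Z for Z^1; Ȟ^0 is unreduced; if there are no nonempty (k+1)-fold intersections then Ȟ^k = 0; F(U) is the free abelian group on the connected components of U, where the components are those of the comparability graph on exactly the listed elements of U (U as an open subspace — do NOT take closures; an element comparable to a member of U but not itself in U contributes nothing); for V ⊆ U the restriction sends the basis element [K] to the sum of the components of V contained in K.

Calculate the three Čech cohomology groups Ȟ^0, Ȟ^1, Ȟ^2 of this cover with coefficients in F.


Ȟ^0 ≅ Z^6; Ȟ^1 ≅ 0; Ȟ^2 ≅ 0

intersection data:
  W12={q7,q10} W13={q7,q9,q10} W14={q4,q10} W15={q4,q9,q10} W16={q9,q10} W23={q7,q10} W24={q1,q6,q10} W25={q5,q10} W26={q1,q5,q10} W34={q3,q10} W35={q9,q10} W36={q2,q3,q8,q9,q10} W45={q4,q10} W46={q1,q3,q10} W56={q5,q9,q10}
  W123={q7,q10} W124={q10} W125={q10} W126={q10} W134={q10} W135={q9,q10} W136={q9,q10} W145={q4,q10} W146={q10} W156={q9,q10} W234={q10} W235={q10} W236={q10} W245={q10} W246={q1,q10} W256={q5,q10} W345={q10} W346={q3,q10} W356={q9,q10} W456={q10}
  W1234={q10} W1235={q10} W1236={q10} W1245={q10} W1246={q10} W1256={q10} W1345={q10} W1346={q10} W1356={q9,q10} W1456={q10} W2345={q10} W2346={q10} W2356={q10} W2456={q10} W3456={q10}
  W12345={q10} W12346={q10} W12356={q10} W12456={q10} W13456={q10} W23456={q10}
  W123456={q10}
components per intersection:
  W1: {q4} {q7} {q9,q10}
  W2: {q1} {q5} {q6} {q7} {q10}
  W3: {q2,q3,q8,q9,q10} {q7}
  W4: {q1} {q3,q10} {q4} {q6}
  W5: {q4} {q5} {q9,q10}
  W6: {q1} {q2,q3,q8,q9,q10} {q5}
  W12: {q7} {q10}
  W13: {q7} {q9,q10}
  W14: {q4} {q10}
  W15: {q4} {q9,q10}
  W16: {q9,q10}
  W23: {q7} {q10}
  W24: {q1} {q6} {q10}
  W25: {q5} {q10}
  W26: {q1} {q5} {q10}
  W34: {q3,q10}
  W35: {q9,q10}
  W36: {q2,q3,q8,q9,q10}
  W45: {q4} {q10}
  W46: {q1} {q3,q10}
  W56: {q5} {q9,q10}
  W123: {q7} {q10}
  W124: {q10}
  W125: {q10}
  W126: {q10}
  W134: {q10}
  W135: {q9,q10}
  W136: {q9,q10}
  W145: {q4} {q10}
  W146: {q10}
  W156: {q9,q10}
  W234: {q10}
  W235: {q10}
  W236: {q10}
  W245: {q10}
  W246: {q1} {q10}
  W256: {q5} {q10}
  W345: {q10}
  W346: {q3,q10}
  W356: {q9,q10}
  W456: {q10}
  W1234: {q10}
  W1235: {q10}
  W1236: {q10}
  W1245: {q10}
  W1246: {q10}
  W1256: {q10}
  W1345: {q10}
  W1346: {q10}
  W1356: {q9,q10}
  W1456: {q10}
  W2345: {q10}
  W2346: {q10}
  W2356: {q10}
  W2456: {q10}
  W3456: {q10}
  W12345: {q10}
  W12346: {q10}
  W12356: {q10}
  W12456: {q10}
  W13456: {q10}
  W23456: {q10}
  W123456: {q10}
C dims 20,28,24,15; δ0: rk 14, SNF 1^14; δ1: rk 14, SNF 1^14; δ2: rk 10, SNF 1^10
Ȟ^0 = (20 − 14) − 0 = 6, so Ȟ^0 ≅ Z^6
Ȟ^1 = (28 − 14) − 14 = 0, so Ȟ^1 ≅ 0
Ȟ^2 = (24 − 10) − 14 = 0, so Ȟ^2 ≅ 0


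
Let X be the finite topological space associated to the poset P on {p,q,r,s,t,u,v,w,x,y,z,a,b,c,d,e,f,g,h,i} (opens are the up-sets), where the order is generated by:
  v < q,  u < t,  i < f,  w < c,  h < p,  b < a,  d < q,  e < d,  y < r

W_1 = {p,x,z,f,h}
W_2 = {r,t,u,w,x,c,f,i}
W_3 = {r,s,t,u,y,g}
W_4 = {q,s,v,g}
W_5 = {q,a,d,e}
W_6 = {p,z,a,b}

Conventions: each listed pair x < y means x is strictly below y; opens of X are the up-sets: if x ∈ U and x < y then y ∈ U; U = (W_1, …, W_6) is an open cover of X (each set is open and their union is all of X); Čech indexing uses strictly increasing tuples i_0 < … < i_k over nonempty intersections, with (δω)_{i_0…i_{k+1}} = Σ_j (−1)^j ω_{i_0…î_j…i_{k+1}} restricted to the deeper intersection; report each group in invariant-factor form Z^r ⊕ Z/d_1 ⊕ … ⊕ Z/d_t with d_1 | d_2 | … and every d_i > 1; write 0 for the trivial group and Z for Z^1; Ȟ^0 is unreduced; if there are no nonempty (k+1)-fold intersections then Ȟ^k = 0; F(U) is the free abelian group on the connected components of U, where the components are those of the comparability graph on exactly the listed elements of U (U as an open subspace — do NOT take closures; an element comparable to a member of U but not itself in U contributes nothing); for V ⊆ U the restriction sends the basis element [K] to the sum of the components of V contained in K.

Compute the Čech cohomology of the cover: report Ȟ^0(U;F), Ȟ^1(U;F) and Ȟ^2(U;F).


Ȟ^0(U;F) ≅ Z^11, Ȟ^1(U;F) ≅ 0 and Ȟ^2(U;F) ≅ 0

nerve of the cover:
  W12={x,f} W16={p,z} W23={r,t,u} W34={s,g} W45={q} W56={a}
components per intersection:
  W1: {p,h} {x} {z} {f}
  W2: {r} {t,u} {w,c} {x} {f,i}
  W3: {r,y} {s} {t,u} {g}
  W4: {q,v} {s} {g}
  W5: {q,d,e} {a}
  W6: {p} {z} {a,b}
  W12: {x} {f}
  W16: {p} {z}
  W23: {r} {t,u}
  W34: {s} {g}
  W45: {q}
  W56: {a}
C dims 21,10; δ0: rk 10, SNF 1^10
Ȟ^0 = (21 − 10) − 0 = 11, so Ȟ^0 ≅ Z^11
Ȟ^1 = (10 − 0) − 10 = 0, so Ȟ^1 ≅ 0
Ȟ^2 = (0 − 0) − 0 = 0, so Ȟ^2 ≅ 0
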